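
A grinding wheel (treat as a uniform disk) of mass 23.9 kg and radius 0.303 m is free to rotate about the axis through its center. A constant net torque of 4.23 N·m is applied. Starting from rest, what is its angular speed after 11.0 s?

I = ½MR² = (1/2)(23.9)(0.303)² = 1.097 kg·m².
α = τ/I = 4.23/1.097 = 3.856 rad/s².
ω = ω₀ + αt = 0 + (3.856)(11.0) = 42.41 rad/s.

ω ≈ 42.4 rad/s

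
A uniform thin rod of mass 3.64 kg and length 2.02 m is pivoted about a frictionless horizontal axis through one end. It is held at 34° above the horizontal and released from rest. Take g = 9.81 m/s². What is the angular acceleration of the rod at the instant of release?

α ≈ 6.04 rad/s²

About the pivot, I = (1/3)ML² = (1/3)(3.64)(2.02)² = 4.951 kg·m².
The weight acts at the center, a distance L/2 = 1.010 m from the pivot; τ = Mg(L/2) cos 34° = 29.90 N·m.
α = τ/I = 29.90/4.951 = 6.039 rad/s².
(Equivalently α = (3g/(2L)) cos 34° = 6.039 rad/s².)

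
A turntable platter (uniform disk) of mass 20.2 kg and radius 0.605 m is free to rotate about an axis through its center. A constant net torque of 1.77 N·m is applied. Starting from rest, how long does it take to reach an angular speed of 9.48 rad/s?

t ≈ 19.8 s

I = ½MR² = (1/2)(20.2)(0.605)² = 3.697 kg·m².
α = τ/I = 1.77/3.697 = 0.4788 rad/s².
ω = αt ⇒ t = ω/α = 9.48/0.4788 = 19.80 s.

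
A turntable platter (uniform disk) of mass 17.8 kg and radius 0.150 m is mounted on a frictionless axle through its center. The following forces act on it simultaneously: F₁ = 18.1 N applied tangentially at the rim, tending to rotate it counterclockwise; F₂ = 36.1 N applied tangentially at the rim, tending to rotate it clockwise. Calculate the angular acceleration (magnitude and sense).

I = ½MR² = (1/2)(17.8)(0.150)² = 0.2002 kg·m².
Taking counterclockwise as positive: τ₁ = +(18.1)(0.150) = +2.715 N·m; τ₂ = −(36.1)(0.150) = −5.415 N·m.
Net torque τ = -2.700 N·m.
α = τ/I = -2.700/0.2002 = -13.48 rad/s².

α ≈ 13.5 rad/s², clockwise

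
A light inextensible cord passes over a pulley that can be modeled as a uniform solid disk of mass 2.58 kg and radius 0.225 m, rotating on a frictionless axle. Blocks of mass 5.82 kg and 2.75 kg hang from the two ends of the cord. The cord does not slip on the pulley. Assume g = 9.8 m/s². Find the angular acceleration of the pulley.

α ≈ 13.6 rad/s²

I = ½MR² = (1/2)(2.58)(0.225)² = 0.06531 kg·m².
Heavier block: m₁g − T₁ = m₁a. Lighter block: T₂ − m₂g = m₂a.
Pulley: (T₁ − T₂)R = Iα = I(a/R), so T₁ − T₂ = (I/R²)a = (1/2)M_p a = 1.290·a.
Adding the three: (m₁ − m₂)g = (m₁ + m₂ + 1.290)a, so a = (5.82 − 2.75)(9.8)/(5.82 + 2.75 + 1.290) = 3.051 m/s².
α = a/R = 3.051/0.225 = 13.56 rad/s².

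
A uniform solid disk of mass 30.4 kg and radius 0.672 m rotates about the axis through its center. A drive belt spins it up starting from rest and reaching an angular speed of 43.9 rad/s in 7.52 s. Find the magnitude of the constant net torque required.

τ ≈ 40.1 N·m

I = ½MR² = (1/2)(30.4)(0.672)² = 6.864 kg·m².
α = Δω/Δt = (43.9 − 0)/7.52 = 5.838 rad/s².
τ = Iα = (6.864)(5.838) = 40.07 N·m.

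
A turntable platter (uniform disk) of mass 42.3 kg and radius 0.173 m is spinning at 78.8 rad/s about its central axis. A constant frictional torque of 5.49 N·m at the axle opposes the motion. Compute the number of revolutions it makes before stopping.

≈ 57.0 revolutions

I = ½MR² = (1/2)(42.3)(0.173)² = 0.6330 kg·m².
The net torque has magnitude 5.49 N·m, opposing ω.
|α| = τ/I = 5.490/0.6330 = 8.673 rad/s² (deceleration).
ω² = ω₀² − 2|α|θ with ω = 0 ⇒ θ = ω₀²/(2|α|) = 358.0 rad = 56.97 rev.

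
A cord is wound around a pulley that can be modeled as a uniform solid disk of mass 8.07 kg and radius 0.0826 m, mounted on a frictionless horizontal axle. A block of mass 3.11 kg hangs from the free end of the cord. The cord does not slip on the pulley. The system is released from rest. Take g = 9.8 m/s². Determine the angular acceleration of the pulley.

α ≈ 51.6 rad/s²

I = ½MR² = (1/2)(8.07)(0.0826)² = 0.02753 kg·m².
Block: mg − T = ma. Pulley: TR = Iα. No-slip: a = αR, so T = (I/R²)a = 4.035·a.
Then mg = (m + 4.035)a, so a = (3.11)(9.8)/(3.11 + 4.035) = 4.266 m/s².
α = a/R = 4.266/0.0826 = 51.64 rad/s².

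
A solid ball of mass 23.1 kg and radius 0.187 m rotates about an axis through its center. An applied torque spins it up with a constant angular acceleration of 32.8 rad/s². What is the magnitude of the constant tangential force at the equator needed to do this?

F ≈ 56.7 N

I = (2/5)MR² = (2/5)(23.1)(0.187)² = 0.3231 kg·m².
The required torque is τ = Iα = (0.3231)(32.80) = 10.60 N·m.
A tangential force at the equator gives τ = FR, so F = τ/R = 10.60/0.187 = 56.67 N.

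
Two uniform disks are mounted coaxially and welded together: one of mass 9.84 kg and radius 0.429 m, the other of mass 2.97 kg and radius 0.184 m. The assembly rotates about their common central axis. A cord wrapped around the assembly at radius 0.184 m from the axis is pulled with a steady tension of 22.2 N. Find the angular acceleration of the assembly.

I = ½M₁R₁² + ½M₂R₂² = ½(9.84)(0.429)² + ½(2.97)(0.184)² = 0.9558 kg·m².
τ = F r = (22.2)(0.184) = 4.085 N·m.
α = τ/I = 4.085/0.9558 = 4.274 rad/s².

α ≈ 4.27 rad/s²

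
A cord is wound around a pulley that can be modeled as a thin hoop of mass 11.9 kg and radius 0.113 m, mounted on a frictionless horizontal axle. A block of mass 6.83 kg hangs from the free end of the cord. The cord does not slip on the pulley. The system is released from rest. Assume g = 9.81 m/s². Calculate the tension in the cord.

T ≈ 42.6 N

I = MR² = (11.9)(0.113)² = 0.1520 kg·m².
Block: mg − T = ma. Pulley: TR = Iα. No-slip: a = αR, so T = (I/R²)a = 11.90·a.
Then mg = (m + 11.90)a, so a = (6.83)(9.81)/(6.83 + 11.90) = 3.577 m/s².
T = 11.90·a = 42.57 N.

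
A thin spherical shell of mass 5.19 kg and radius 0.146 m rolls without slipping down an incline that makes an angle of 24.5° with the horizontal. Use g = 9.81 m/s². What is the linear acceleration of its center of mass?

a ≈ 2.44 m/s²

Translation along the incline: Mg sinθ − f = Ma.
Rotation about the center: fR = Iα with I = (2/3)MR². No-slip gives a = αR, so f = (I/R²)a = (2/3)M a.
Substituting: Mg sinθ = (1 + 0.6667)Ma, so a = g sinθ/(1 + 0.6667) = (9.81) sin 24.5° / 1.667 = 2.441 m/s².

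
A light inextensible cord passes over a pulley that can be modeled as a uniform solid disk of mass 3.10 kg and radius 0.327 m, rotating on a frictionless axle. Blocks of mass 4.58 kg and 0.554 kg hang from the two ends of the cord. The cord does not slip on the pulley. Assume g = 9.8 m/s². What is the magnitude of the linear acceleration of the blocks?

a ≈ 5.90 m/s²

I = ½MR² = (1/2)(3.10)(0.327)² = 0.1657 kg·m².
Heavier block: m₁g − T₁ = m₁a. Lighter block: T₂ − m₂g = m₂a.
Pulley: (T₁ − T₂)R = Iα = I(a/R), so T₁ − T₂ = (I/R²)a = (1/2)M_p a = 1.550·a.
Adding the three: (m₁ − m₂)g = (m₁ + m₂ + 1.550)a, so a = (4.58 − 0.554)(9.8)/(4.58 + 0.554 + 1.550) = 5.903 m/s².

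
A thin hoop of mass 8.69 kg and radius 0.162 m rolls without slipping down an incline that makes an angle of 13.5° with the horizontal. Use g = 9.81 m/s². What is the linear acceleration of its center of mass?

Translation along the incline: Mg sinθ − f = Ma.
Rotation about the center: fR = Iα with I = MR². No-slip gives a = αR, so f = (I/R²)a = M a.
Substituting: Mg sinθ = (1 + 1.000)Ma, so a = g sinθ/(1 + 1.000) = (9.81) sin 13.5° / 2.000 = 1.145 m/s².

a ≈ 1.15 m/s²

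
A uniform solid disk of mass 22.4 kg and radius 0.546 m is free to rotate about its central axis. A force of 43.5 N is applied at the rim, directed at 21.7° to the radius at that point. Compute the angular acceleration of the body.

α ≈ 2.63 rad/s²

I = ½MR² = (1/2)(22.4)(0.546)² = 3.339 kg·m².
Only the tangential component produces torque: τ = F R sinθ = (43.5)(0.546) sin 21.7° = 8.782 N·m.
From τ = Iα: α = 8.782/3.339 = 2.630 rad/s².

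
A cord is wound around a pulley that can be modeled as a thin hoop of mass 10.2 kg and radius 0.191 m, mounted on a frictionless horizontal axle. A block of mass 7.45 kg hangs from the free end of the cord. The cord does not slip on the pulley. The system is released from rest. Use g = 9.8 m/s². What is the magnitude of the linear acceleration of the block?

a ≈ 4.14 m/s²

I = MR² = (10.2)(0.191)² = 0.3721 kg·m².
Block: mg − T = ma. Pulley: TR = Iα. No-slip: a = αR, so T = (I/R²)a = 10.20·a.
Then mg = (m + 10.20)a, so a = (7.45)(9.8)/(7.45 + 10.20) = 4.137 m/s².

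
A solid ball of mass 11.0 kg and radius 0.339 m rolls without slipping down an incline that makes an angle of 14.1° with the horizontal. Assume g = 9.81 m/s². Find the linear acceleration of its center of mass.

Translation along the incline: Mg sinθ − f = Ma.
Rotation about the center: fR = Iα with I = (2/5)MR². No-slip gives a = αR, so f = (I/R²)a = (2/5)M a.
Substituting: Mg sinθ = (1 + 0.4000)Ma, so a = g sinθ/(1 + 0.4000) = (9.81) sin 14.1° / 1.400 = 1.707 m/s².

a ≈ 1.71 m/s²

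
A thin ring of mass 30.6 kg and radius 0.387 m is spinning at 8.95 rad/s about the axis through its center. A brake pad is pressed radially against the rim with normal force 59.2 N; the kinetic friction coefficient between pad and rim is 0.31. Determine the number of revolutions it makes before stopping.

I = MR² = (30.6)(0.387)² = 4.583 kg·m².
Friction force f = μN = (0.31)(59.2) = 18.35 N at the rim; torque magnitude τ = fR = 7.102 N·m, opposing ω.
|α| = τ/I = 7.102/4.583 = 1.550 rad/s² (deceleration).
ω² = ω₀² − 2|α|θ with ω = 0 ⇒ θ = ω₀²/(2|α|) = 25.84 rad = 4.113 rev.

≈ 4.11 revolutions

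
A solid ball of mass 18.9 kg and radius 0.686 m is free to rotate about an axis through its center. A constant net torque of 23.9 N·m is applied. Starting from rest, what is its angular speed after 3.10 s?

ω ≈ 20.8 rad/s

I = (2/5)MR² = (2/5)(18.9)(0.686)² = 3.558 kg·m².
α = τ/I = 23.9/3.558 = 6.718 rad/s².
ω = ω₀ + αt = 0 + (6.718)(3.10) = 20.83 rad/s.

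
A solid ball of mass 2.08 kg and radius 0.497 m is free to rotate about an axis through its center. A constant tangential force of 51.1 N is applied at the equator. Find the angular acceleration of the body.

α ≈ 124 rad/s²

I = (2/5)MR² = (2/5)(2.08)(0.497)² = 0.2055 kg·m².
τ = F R = (51.1)(0.497) = 25.40 N·m.
From τ = Iα: α = 25.40/0.2055 = 123.6 rad/s².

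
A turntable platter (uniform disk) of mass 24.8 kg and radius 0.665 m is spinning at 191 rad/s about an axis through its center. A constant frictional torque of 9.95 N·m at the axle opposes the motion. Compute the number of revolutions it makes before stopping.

≈ 1600 revolutions

I = ½MR² = (1/2)(24.8)(0.665)² = 5.484 kg·m².
The net torque has magnitude 9.95 N·m, opposing ω.
|α| = τ/I = 9.950/5.484 = 1.815 rad/s² (deceleration).
ω² = ω₀² − 2|α|θ with ω = 0 ⇒ θ = ω₀²/(2|α|) = 10050 rad = 1600 rev.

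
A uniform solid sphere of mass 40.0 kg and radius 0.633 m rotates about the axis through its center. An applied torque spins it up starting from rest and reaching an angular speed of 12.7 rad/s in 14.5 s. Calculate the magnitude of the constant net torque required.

I = (2/5)MR² = (2/5)(40.0)(0.633)² = 6.411 kg·m².
α = Δω/Δt = (12.7 − 0)/14.5 = 0.8759 rad/s².
τ = Iα = (6.411)(0.8759) = 5.615 N·m.

τ ≈ 5.62 N·m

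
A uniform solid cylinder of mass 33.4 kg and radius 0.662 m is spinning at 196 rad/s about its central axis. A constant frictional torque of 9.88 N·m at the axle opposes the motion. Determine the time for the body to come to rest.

t ≈ 145 s

I = ½MR² = (1/2)(33.4)(0.662)² = 7.319 kg·m².
The net torque has magnitude 9.88 N·m, opposing ω.
|α| = τ/I = 9.880/7.319 = 1.350 rad/s² (deceleration).
0 = ω₀ − |α|t ⇒ t = ω₀/|α| = 196/1.350 = 145.2 s.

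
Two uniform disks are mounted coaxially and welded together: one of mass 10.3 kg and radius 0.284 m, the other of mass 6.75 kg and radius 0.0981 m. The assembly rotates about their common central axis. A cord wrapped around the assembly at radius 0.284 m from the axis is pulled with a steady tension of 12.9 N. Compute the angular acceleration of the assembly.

α ≈ 8.18 rad/s²

I = ½M₁R₁² + ½M₂R₂² = ½(10.3)(0.284)² + ½(6.75)(0.0981)² = 0.4479 kg·m².
τ = F r = (12.9)(0.284) = 3.664 N·m.
α = τ/I = 3.664/0.4479 = 8.180 rad/s².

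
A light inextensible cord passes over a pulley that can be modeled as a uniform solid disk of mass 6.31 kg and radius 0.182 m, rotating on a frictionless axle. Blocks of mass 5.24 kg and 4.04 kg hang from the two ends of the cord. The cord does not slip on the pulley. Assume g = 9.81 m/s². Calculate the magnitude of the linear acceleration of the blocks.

I = ½MR² = (1/2)(6.31)(0.182)² = 0.1045 kg·m².
Heavier block: m₁g − T₁ = m₁a. Lighter block: T₂ − m₂g = m₂a.
Pulley: (T₁ − T₂)R = Iα = I(a/R), so T₁ − T₂ = (I/R²)a = (1/2)M_p a = 3.155·a.
Adding the three: (m₁ − m₂)g = (m₁ + m₂ + 3.155)a, so a = (5.24 − 4.04)(9.81)/(5.24 + 4.04 + 3.155) = 0.9467 m/s².

a ≈ 0.947 m/s²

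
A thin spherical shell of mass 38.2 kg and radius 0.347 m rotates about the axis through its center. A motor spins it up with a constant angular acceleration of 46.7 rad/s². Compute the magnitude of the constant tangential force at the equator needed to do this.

F ≈ 413 N

I = (2/3)MR² = (2/3)(38.2)(0.347)² = 3.066 kg·m².
The required torque is τ = Iα = (3.066)(46.70) = 143.2 N·m.
A tangential force at the equator gives τ = FR, so F = τ/R = 143.2/0.347 = 412.7 N.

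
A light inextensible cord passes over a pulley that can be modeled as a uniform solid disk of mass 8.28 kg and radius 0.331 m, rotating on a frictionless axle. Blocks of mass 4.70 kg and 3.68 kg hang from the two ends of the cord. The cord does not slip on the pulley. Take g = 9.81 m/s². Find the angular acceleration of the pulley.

α ≈ 2.41 rad/s²

I = ½MR² = (1/2)(8.28)(0.331)² = 0.4536 kg·m².
Heavier block: m₁g − T₁ = m₁a. Lighter block: T₂ − m₂g = m₂a.
Pulley: (T₁ − T₂)R = Iα = I(a/R), so T₁ − T₂ = (I/R²)a = (1/2)M_p a = 4.140·a.
Adding the three: (m₁ − m₂)g = (m₁ + m₂ + 4.140)a, so a = (4.70 − 3.68)(9.81)/(4.70 + 3.68 + 4.140) = 0.7992 m/s².
α = a/R = 0.7992/0.331 = 2.415 rad/s².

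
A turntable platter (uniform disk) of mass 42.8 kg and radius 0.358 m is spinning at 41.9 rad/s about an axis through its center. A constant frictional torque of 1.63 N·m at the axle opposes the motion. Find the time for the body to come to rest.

t ≈ 70.5 s

I = ½MR² = (1/2)(42.8)(0.358)² = 2.743 kg·m².
The net torque has magnitude 1.63 N·m, opposing ω.
|α| = τ/I = 1.630/2.743 = 0.5943 rad/s² (deceleration).
0 = ω₀ − |α|t ⇒ t = ω₀/|α| = 41.9/0.5943 = 70.50 s.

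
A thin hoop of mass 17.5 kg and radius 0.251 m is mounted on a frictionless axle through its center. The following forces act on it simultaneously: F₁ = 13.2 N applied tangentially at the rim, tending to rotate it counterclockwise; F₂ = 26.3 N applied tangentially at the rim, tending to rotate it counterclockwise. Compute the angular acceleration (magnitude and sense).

I = MR² = (17.5)(0.251)² = 1.103 kg·m².
Taking counterclockwise as positive: τ₁ = +(13.2)(0.251) = +3.313 N·m; τ₂ = +(26.3)(0.251) = +6.601 N·m.
Net torque τ = 9.915 N·m.
α = τ/I = 9.915/1.103 = 8.993 rad/s².

α ≈ 8.99 rad/s², counterclockwise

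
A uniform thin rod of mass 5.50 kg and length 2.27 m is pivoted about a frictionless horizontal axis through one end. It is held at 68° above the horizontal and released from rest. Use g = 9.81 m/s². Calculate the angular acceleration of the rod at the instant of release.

α ≈ 2.43 rad/s²

About the pivot, I = (1/3)ML² = (1/3)(5.50)(2.27)² = 9.447 kg·m².
The weight acts at the center, a distance L/2 = 1.135 m from the pivot; τ = Mg(L/2) cos 68° = 22.94 N·m.
α = τ/I = 22.94/9.447 = 2.428 rad/s².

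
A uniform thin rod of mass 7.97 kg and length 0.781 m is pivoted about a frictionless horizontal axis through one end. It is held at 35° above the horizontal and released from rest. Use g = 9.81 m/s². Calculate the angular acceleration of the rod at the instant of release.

About the pivot, I = (1/3)ML² = (1/3)(7.97)(0.781)² = 1.620 kg·m².
The weight acts at the center, a distance L/2 = 0.3905 m from the pivot; τ = Mg(L/2) cos 35° = 25.01 N·m.
α = τ/I = 25.01/1.620 = 15.43 rad/s².

α ≈ 15.4 rad/s²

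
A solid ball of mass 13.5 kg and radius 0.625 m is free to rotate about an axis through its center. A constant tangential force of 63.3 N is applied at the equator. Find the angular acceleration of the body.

I = (2/5)MR² = (2/5)(13.5)(0.625)² = 2.109 kg·m².
τ = F R = (63.3)(0.625) = 39.56 N·m.
From τ = Iα: α = 39.56/2.109 = 18.76 rad/s².

α ≈ 18.8 rad/s²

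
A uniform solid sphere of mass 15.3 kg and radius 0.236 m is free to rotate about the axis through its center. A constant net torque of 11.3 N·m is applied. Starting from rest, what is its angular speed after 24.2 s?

ω ≈ 802 rad/s

I = (2/5)MR² = (2/5)(15.3)(0.236)² = 0.3409 kg·m².
α = τ/I = 11.3/0.3409 = 33.15 rad/s².
ω = ω₀ + αt = 0 + (33.15)(24.2) = 802.3 rad/s.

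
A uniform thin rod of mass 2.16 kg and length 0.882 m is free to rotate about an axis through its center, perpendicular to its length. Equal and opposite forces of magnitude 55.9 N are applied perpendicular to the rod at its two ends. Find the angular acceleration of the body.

α ≈ 352 rad/s²

I = (1/12)ML² = (1/12)(2.16)(0.882)² = 0.1400 kg·m².
The couple gives τ = F·(L/2) + F·(L/2) = F L = (55.9)(0.882) = 49.30 N·m.
Newton's second law for rotation, τ = Iα, gives α = τ/I = 49.30/0.1400 = 352.1 rad/s².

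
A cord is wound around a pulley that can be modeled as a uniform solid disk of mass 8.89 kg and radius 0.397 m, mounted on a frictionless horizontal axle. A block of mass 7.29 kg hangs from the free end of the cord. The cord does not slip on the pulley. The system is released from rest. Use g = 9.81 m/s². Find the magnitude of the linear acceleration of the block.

I = ½MR² = (1/2)(8.89)(0.397)² = 0.7006 kg·m².
Block: mg − T = ma. Pulley: TR = Iα. No-slip: a = αR, so T = (I/R²)a = 4.445·a.
Then mg = (m + 4.445)a, so a = (7.29)(9.81)/(7.29 + 4.445) = 6.094 m/s².

a ≈ 6.09 m/s²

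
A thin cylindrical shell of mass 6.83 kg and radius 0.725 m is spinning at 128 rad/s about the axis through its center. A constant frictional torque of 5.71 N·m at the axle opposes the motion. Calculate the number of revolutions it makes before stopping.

I = MR² = (6.83)(0.725)² = 3.590 kg·m².
The net torque has magnitude 5.71 N·m, opposing ω.
|α| = τ/I = 5.710/3.590 = 1.591 rad/s² (deceleration).
ω² = ω₀² − 2|α|θ with ω = 0 ⇒ θ = ω₀²/(2|α|) = 5151 rad = 819.7 rev.

≈ 820 revolutions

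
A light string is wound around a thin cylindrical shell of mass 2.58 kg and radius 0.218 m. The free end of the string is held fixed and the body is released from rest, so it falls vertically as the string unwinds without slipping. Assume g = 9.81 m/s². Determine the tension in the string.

T ≈ 12.7 N

Translation: Mg − T = Ma. Rotation about the center: TR = Iα with I = MR².
With a = αR: T = (I/R²)a = M a, so Mg = (1 + 1.000)Ma.
a = g/(1 + 1.000) = 9.81/2.000 = 4.905 m/s².
T = 1.000·M·a = (1.000)(2.58)(4.905) = 12.65 N.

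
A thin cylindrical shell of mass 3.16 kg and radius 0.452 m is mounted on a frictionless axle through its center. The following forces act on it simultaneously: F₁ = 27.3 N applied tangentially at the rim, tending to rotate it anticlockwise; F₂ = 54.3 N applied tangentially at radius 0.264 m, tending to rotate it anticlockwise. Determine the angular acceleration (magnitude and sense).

α ≈ 41.3 rad/s², anticlockwise

I = MR² = (3.16)(0.452)² = 0.6456 kg·m².
Taking anticlockwise as positive: τ₁ = +(27.3)(0.452) = +12.34 N·m; τ₂ = +(54.3)(0.264) = +14.34 N·m.
Net torque τ = 26.67 N·m.
α = τ/I = 26.67/0.6456 = 41.32 rad/s².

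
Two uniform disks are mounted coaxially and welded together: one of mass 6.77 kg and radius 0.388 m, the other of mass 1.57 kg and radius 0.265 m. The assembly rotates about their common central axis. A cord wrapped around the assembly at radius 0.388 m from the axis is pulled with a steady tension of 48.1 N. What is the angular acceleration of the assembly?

I = ½M₁R₁² + ½M₂R₂² = ½(6.77)(0.388)² + ½(1.57)(0.265)² = 0.5647 kg·m².
τ = F r = (48.1)(0.388) = 18.66 N·m.
α = τ/I = 18.66/0.5647 = 33.05 rad/s².

α ≈ 33.0 rad/s²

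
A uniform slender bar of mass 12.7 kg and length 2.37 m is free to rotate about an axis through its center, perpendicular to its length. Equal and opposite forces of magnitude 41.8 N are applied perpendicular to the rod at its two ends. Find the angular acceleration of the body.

I = (1/12)ML² = (1/12)(12.7)(2.37)² = 5.945 kg·m².
The couple gives τ = F·(L/2) + F·(L/2) = F L = (41.8)(2.37) = 99.07 N·m.
Newton's second law for rotation, τ = Iα, gives α = τ/I = 99.07/5.945 = 16.67 rad/s².

α ≈ 16.7 rad/s²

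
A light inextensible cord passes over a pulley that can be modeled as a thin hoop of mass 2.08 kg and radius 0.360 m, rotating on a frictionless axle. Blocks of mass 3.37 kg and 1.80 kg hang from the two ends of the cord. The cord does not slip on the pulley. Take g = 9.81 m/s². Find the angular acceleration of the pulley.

I = MR² = (2.08)(0.360)² = 0.2696 kg·m².
Heavier block: m₁g − T₁ = m₁a. Lighter block: T₂ − m₂g = m₂a.
Pulley: (T₁ − T₂)R = Iα = I(a/R), so T₁ − T₂ = (I/R²)a = 1·M_p a = 2.080·a.
Adding the three: (m₁ − m₂)g = (m₁ + m₂ + 2.080)a, so a = (3.37 − 1.80)(9.81)/(3.37 + 1.80 + 2.080) = 2.124 m/s².
α = a/R = 2.124/0.360 = 5.901 rad/s².

α ≈ 5.90 rad/s²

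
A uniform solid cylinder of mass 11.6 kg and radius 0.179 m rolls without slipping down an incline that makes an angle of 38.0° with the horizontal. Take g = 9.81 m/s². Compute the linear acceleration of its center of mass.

a ≈ 4.03 m/s²

Translation along the incline: Mg sinθ − f = Ma.
Rotation about the center: fR = Iα with I = ½MR². No-slip gives a = αR, so f = (I/R²)a = (1/2)M a.
Substituting: Mg sinθ = (1 + 0.5000)Ma, so a = g sinθ/(1 + 0.5000) = (9.81) sin 38.0° / 1.500 = 4.026 m/s².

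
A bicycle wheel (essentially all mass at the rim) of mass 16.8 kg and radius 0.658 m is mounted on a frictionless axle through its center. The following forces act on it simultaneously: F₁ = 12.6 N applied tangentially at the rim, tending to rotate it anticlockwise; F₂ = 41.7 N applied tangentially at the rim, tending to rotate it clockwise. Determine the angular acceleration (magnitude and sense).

I = MR² = (16.8)(0.658)² = 7.274 kg·m².
Taking anticlockwise as positive: τ₁ = +(12.6)(0.658) = +8.291 N·m; τ₂ = −(41.7)(0.658) = −27.44 N·m.
Net torque τ = -19.15 N·m.
α = τ/I = -19.15/7.274 = -2.632 rad/s².

α ≈ 2.63 rad/s², clockwise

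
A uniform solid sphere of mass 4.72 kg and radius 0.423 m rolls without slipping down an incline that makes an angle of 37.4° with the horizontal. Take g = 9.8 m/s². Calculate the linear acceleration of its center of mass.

Translation along the incline: Mg sinθ − f = Ma.
Rotation about the center: fR = Iα with I = (2/5)MR². No-slip gives a = αR, so f = (I/R²)a = (2/5)M a.
Substituting: Mg sinθ = (1 + 0.4000)Ma, so a = g sinθ/(1 + 0.4000) = (9.8) sin 37.4° / 1.400 = 4.252 m/s².

a ≈ 4.25 m/s²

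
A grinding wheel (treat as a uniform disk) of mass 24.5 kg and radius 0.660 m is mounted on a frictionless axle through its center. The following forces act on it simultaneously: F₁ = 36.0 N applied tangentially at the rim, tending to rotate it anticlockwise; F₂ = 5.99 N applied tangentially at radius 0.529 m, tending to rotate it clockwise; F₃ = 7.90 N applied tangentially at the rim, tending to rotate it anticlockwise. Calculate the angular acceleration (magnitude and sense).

α ≈ 4.84 rad/s², anticlockwise

I = ½MR² = (1/2)(24.5)(0.660)² = 5.336 kg·m².
Taking anticlockwise as positive: τ₁ = +(36.0)(0.660) = +23.76 N·m; τ₂ = −(5.99)(0.529) = −3.169 N·m; τ₃ = +(7.90)(0.660) = +5.214 N·m.
Net torque τ = 25.81 N·m.
α = τ/I = 25.81/5.336 = 4.836 rad/s².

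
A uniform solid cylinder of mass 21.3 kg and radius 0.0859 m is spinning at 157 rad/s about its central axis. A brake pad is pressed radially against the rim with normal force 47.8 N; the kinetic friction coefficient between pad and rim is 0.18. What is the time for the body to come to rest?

I = ½MR² = (1/2)(21.3)(0.0859)² = 0.07858 kg·m².
Friction force f = μN = (0.18)(47.8) = 8.604 N at the rim; torque magnitude τ = fR = 0.7391 N·m, opposing ω.
|α| = τ/I = 0.7391/0.07858 = 9.405 rad/s² (deceleration).
0 = ω₀ − |α|t ⇒ t = ω₀/|α| = 157/9.405 = 16.69 s.

t ≈ 16.7 s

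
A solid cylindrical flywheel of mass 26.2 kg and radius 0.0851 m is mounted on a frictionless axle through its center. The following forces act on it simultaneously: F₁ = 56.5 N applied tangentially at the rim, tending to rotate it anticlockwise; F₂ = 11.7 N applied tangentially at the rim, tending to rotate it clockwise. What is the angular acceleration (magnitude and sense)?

I = ½MR² = (1/2)(26.2)(0.0851)² = 0.09487 kg·m².
Taking anticlockwise as positive: τ₁ = +(56.5)(0.0851) = +4.808 N·m; τ₂ = −(11.7)(0.0851) = −0.9957 N·m.
Net torque τ = 3.812 N·m.
α = τ/I = 3.812/0.09487 = 40.19 rad/s².

α ≈ 40.2 rad/s², anticlockwise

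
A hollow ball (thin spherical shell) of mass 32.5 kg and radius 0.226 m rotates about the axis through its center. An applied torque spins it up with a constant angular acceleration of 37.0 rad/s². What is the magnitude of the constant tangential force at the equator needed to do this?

F ≈ 181 N

I = (2/3)MR² = (2/3)(32.5)(0.226)² = 1.107 kg·m².
The required torque is τ = Iα = (1.107)(37.00) = 40.95 N·m.
A tangential force at the equator gives τ = FR, so F = τ/R = 40.95/0.226 = 181.2 N.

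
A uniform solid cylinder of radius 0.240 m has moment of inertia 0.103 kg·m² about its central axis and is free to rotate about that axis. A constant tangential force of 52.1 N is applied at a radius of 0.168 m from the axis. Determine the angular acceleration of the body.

α ≈ 85.0 rad/s²

τ = F·r = (52.1)(0.168) = 8.753 N·m.
Newton's second law for rotation, τ = Iα, gives α = τ/I = 8.753/0.1030 = 84.98 rad/s².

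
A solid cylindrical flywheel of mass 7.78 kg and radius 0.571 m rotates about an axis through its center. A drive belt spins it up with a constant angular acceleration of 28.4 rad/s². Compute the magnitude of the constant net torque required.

I = ½MR² = (1/2)(7.78)(0.571)² = 1.268 kg·m².
τ = Iα = (1.268)(28.40) = 36.02 N·m.

τ ≈ 36.0 N·m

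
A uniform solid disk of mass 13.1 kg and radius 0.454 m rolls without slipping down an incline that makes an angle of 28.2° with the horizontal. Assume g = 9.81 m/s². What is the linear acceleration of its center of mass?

a ≈ 3.09 m/s²

Translation along the incline: Mg sinθ − f = Ma.
Rotation about the center: fR = Iα with I = ½MR². No-slip gives a = αR, so f = (I/R²)a = (1/2)M a.
Substituting: Mg sinθ = (1 + 0.5000)Ma, so a = g sinθ/(1 + 0.5000) = (9.81) sin 28.2° / 1.500 = 3.090 m/s².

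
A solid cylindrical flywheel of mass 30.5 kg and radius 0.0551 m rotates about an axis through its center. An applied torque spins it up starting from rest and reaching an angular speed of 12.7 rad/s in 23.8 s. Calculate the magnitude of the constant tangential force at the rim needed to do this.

I = ½MR² = (1/2)(30.5)(0.0551)² = 0.04630 kg·m².
α = Δω/Δt = (12.7 − 0)/23.8 = 0.5336 rad/s².
The required torque is τ = Iα = (0.04630)(0.5336) = 0.02471 N·m.
A tangential force at the rim gives τ = FR, so F = τ/R = 0.02471/0.0551 = 0.4484 N.

F ≈ 0.448 N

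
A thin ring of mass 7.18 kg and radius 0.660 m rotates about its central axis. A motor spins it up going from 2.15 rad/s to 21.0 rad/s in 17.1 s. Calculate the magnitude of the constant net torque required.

τ ≈ 3.45 N·m

I = MR² = (7.18)(0.660)² = 3.128 kg·m².
α = Δω/Δt = (21.0 − 2.15)/17.1 = 1.102 rad/s².
τ = Iα = (3.128)(1.102) = 3.448 N·m.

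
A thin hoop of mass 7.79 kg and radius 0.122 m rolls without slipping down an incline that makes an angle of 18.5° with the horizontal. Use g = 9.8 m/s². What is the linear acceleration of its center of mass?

a ≈ 1.55 m/s²

Translation along the incline: Mg sinθ − f = Ma.
Rotation about the center: fR = Iα with I = MR². No-slip gives a = αR, so f = (I/R²)a = M a.
Substituting: Mg sinθ = (1 + 1.000)Ma, so a = g sinθ/(1 + 1.000) = (9.8) sin 18.5° / 2.000 = 1.555 m/s².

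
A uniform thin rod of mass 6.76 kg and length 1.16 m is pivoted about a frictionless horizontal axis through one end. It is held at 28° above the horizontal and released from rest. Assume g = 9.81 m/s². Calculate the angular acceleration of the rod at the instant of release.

α ≈ 11.2 rad/s²

About the pivot, I = (1/3)ML² = (1/3)(6.76)(1.16)² = 3.032 kg·m².
The weight acts at the center, a distance L/2 = 0.5800 m from the pivot; τ = Mg(L/2) cos 28° = 33.96 N·m.
α = τ/I = 33.96/3.032 = 11.20 rad/s².
(Equivalently α = (3g/(2L)) cos 28° = 11.20 rad/s².)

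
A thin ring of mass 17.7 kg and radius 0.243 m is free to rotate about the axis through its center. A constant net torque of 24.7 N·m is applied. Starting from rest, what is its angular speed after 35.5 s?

I = MR² = (17.7)(0.243)² = 1.045 kg·m².
α = τ/I = 24.7/1.045 = 23.63 rad/s².
ω = ω₀ + αt = 0 + (23.63)(35.5) = 839.0 rad/s.

ω ≈ 839 rad/s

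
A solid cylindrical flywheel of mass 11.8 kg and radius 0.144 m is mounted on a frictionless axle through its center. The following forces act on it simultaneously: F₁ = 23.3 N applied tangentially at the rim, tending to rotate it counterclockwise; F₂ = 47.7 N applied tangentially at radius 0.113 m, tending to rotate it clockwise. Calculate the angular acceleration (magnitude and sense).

α ≈ 16.6 rad/s², clockwise

I = ½MR² = (1/2)(11.8)(0.144)² = 0.1223 kg·m².
Taking counterclockwise as positive: τ₁ = +(23.3)(0.144) = +3.355 N·m; τ₂ = −(47.7)(0.113) = −5.390 N·m.
Net torque τ = -2.035 N·m.
α = τ/I = -2.035/0.1223 = -16.63 rad/s².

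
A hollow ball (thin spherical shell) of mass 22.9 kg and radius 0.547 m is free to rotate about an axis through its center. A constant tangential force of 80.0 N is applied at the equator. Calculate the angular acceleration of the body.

I = (2/3)MR² = (2/3)(22.9)(0.547)² = 4.568 kg·m².
τ = F R = (80.0)(0.547) = 43.76 N·m.
Newton's second law for rotation, τ = Iα, gives α = τ/I = 43.76/4.568 = 9.580 rad/s².

α ≈ 9.58 rad/s²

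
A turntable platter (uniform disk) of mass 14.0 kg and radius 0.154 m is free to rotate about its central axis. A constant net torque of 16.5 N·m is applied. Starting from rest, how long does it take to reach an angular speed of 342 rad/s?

I = ½MR² = (1/2)(14.0)(0.154)² = 0.1660 kg·m².
α = τ/I = 16.5/0.1660 = 99.39 rad/s².
ω = αt ⇒ t = ω/α = 342/99.39 = 3.441 s.

t ≈ 3.44 s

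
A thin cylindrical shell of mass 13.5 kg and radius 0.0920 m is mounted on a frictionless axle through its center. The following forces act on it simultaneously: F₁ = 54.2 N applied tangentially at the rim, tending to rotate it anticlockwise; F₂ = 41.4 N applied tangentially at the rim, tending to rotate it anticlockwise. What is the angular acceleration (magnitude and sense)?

I = MR² = (13.5)(0.0920)² = 0.1143 kg·m².
Taking anticlockwise as positive: τ₁ = +(54.2)(0.0920) = +4.986 N·m; τ₂ = +(41.4)(0.0920) = +3.809 N·m.
Net torque τ = 8.795 N·m.
α = τ/I = 8.795/0.1143 = 76.97 rad/s².

α ≈ 77.0 rad/s², anticlockwise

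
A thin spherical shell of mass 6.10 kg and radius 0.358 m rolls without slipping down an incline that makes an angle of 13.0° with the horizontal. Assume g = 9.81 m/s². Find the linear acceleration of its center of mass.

a ≈ 1.32 m/s²

Translation along the incline: Mg sinθ − f = Ma.
Rotation about the center: fR = Iα with I = (2/3)MR². No-slip gives a = αR, so f = (I/R²)a = (2/3)M a.
Substituting: Mg sinθ = (1 + 0.6667)Ma, so a = g sinθ/(1 + 0.6667) = (9.81) sin 13.0° / 1.667 = 1.324 m/s².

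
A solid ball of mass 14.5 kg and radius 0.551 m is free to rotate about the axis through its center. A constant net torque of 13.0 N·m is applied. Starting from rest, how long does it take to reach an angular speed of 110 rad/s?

I = (2/5)MR² = (2/5)(14.5)(0.551)² = 1.761 kg·m².
α = τ/I = 13.0/1.761 = 7.383 rad/s².
ω = αt ⇒ t = ω/α = 110/7.383 = 14.90 s.

t ≈ 14.9 s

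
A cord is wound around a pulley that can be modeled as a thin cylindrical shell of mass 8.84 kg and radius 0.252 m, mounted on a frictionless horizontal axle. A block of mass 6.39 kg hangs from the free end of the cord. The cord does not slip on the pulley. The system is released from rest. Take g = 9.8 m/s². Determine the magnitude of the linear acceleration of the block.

a ≈ 4.11 m/s²

I = MR² = (8.84)(0.252)² = 0.5614 kg·m².
Block: mg − T = ma. Pulley: TR = Iα. No-slip: a = αR, so T = (I/R²)a = 8.840·a.
Then mg = (m + 8.840)a, so a = (6.39)(9.8)/(6.39 + 8.840) = 4.112 m/s².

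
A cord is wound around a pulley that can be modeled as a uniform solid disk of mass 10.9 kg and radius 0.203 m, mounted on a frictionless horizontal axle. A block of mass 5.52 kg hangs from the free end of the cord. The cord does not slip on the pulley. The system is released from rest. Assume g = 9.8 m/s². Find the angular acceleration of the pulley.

α ≈ 24.3 rad/s²

I = ½MR² = (1/2)(10.9)(0.203)² = 0.2246 kg·m².
Block: mg − T = ma. Pulley: TR = Iα. No-slip: a = αR, so T = (I/R²)a = 5.450·a.
Then mg = (m + 5.450)a, so a = (5.52)(9.8)/(5.52 + 5.450) = 4.931 m/s².
α = a/R = 4.931/0.203 = 24.29 rad/s².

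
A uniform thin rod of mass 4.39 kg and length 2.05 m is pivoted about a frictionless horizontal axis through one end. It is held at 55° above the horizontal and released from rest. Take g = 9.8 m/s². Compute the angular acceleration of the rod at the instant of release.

About the pivot, I = (1/3)ML² = (1/3)(4.39)(2.05)² = 6.150 kg·m².
The weight acts at the center, a distance L/2 = 1.025 m from the pivot; τ = Mg(L/2) cos 55° = 25.29 N·m.
α = τ/I = 25.29/6.150 = 4.113 rad/s².

α ≈ 4.11 rad/s²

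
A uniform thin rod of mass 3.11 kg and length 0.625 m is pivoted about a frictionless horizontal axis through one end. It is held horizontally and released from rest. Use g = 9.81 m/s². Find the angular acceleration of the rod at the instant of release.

α ≈ 23.5 rad/s²

About the pivot, I = (1/3)ML² = (1/3)(3.11)(0.625)² = 0.4049 kg·m².
The weight acts at the center, a distance L/2 = 0.3125 m from the pivot; τ = Mg(L/2) = 9.534 N·m.
α = τ/I = 9.534/0.4049 = 23.54 rad/s².
(Equivalently α = (3g/(2L)) = 23.54 rad/s².)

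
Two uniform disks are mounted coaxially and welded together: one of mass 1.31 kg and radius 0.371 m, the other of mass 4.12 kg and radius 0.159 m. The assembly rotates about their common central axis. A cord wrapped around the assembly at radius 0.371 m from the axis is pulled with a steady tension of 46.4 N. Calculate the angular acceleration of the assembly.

α ≈ 121 rad/s²

I = ½M₁R₁² + ½M₂R₂² = ½(1.31)(0.371)² + ½(4.12)(0.159)² = 0.1422 kg·m².
τ = F r = (46.4)(0.371) = 17.21 N·m.
α = τ/I = 17.21/0.1422 = 121.0 rad/s².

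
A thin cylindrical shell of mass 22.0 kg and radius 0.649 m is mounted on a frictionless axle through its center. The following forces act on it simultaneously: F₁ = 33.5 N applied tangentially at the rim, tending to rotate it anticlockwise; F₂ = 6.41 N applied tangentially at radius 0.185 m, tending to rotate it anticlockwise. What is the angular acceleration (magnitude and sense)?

I = MR² = (22.0)(0.649)² = 9.266 kg·m².
Taking anticlockwise as positive: τ₁ = +(33.5)(0.649) = +21.74 N·m; τ₂ = +(6.41)(0.185) = +1.186 N·m.
Net torque τ = 22.93 N·m.
α = τ/I = 22.93/9.266 = 2.474 rad/s².

α ≈ 2.47 rad/s², anticlockwise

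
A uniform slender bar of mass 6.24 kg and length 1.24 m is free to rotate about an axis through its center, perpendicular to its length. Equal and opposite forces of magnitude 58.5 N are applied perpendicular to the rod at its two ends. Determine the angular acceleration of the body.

I = (1/12)ML² = (1/12)(6.24)(1.24)² = 0.7996 kg·m².
The couple gives τ = F·(L/2) + F·(L/2) = F L = (58.5)(1.24) = 72.54 N·m.
Newton's second law for rotation, τ = Iα, gives α = τ/I = 72.54/0.7996 = 90.73 rad/s².

α ≈ 90.7 rad/s²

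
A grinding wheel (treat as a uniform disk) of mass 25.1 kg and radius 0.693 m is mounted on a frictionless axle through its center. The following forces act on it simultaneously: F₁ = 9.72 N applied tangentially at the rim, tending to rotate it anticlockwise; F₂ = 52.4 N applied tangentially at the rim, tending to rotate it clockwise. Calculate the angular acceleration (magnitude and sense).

I = ½MR² = (1/2)(25.1)(0.693)² = 6.027 kg·m².
Taking anticlockwise as positive: τ₁ = +(9.72)(0.693) = +6.736 N·m; τ₂ = −(52.4)(0.693) = −36.31 N·m.
Net torque τ = -29.58 N·m.
α = τ/I = -29.58/6.027 = -4.907 rad/s².

α ≈ 4.91 rad/s², clockwise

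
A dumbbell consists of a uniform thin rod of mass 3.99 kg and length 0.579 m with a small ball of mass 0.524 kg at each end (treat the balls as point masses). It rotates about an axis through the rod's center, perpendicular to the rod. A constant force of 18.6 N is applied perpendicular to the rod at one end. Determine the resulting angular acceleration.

I_rod = (1/12)ML² = (1/12)(3.99)(0.579)² = 0.1115 kg·m².
I_balls = 2·m·(L/2)² = 2(0.524)(0.2895)² = 0.08783 kg·m².
Total I = 0.1993 kg·m².
τ = F·(L/2) = (18.6)(0.289) = 5.385 N·m.
α = τ/I = 5.385/0.1993 = 27.02 rad/s².

α ≈ 27.0 rad/s²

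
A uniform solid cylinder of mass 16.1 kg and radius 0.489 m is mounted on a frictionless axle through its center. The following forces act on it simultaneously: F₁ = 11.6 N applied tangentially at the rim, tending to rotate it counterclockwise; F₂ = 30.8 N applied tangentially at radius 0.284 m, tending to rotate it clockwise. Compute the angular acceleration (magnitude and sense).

α ≈ 1.60 rad/s², clockwise

I = ½MR² = (1/2)(16.1)(0.489)² = 1.925 kg·m².
Taking counterclockwise as positive: τ₁ = +(11.6)(0.489) = +5.672 N·m; τ₂ = −(30.8)(0.284) = −8.747 N·m.
Net torque τ = -3.075 N·m.
α = τ/I = -3.075/1.925 = -1.597 rad/s².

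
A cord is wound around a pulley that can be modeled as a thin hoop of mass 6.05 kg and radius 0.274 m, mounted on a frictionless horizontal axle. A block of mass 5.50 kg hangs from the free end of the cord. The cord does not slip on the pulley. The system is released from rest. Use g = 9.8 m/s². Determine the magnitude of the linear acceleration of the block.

a ≈ 4.67 m/s²

I = MR² = (6.05)(0.274)² = 0.4542 kg·m².
Block: mg − T = ma. Pulley: TR = Iα. No-slip: a = αR, so T = (I/R²)a = 6.050·a.
Then mg = (m + 6.050)a, so a = (5.50)(9.8)/(5.50 + 6.050) = 4.667 m/s².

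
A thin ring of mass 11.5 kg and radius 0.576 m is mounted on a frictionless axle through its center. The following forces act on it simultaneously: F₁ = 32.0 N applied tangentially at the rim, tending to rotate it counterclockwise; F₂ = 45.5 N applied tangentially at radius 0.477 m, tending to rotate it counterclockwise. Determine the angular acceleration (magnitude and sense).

α ≈ 10.5 rad/s², counterclockwise

I = MR² = (11.5)(0.576)² = 3.815 kg·m².
Taking counterclockwise as positive: τ₁ = +(32.0)(0.576) = +18.43 N·m; τ₂ = +(45.5)(0.477) = +21.70 N·m.
Net torque τ = 40.14 N·m.
α = τ/I = 40.14/3.815 = 10.52 rad/s².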